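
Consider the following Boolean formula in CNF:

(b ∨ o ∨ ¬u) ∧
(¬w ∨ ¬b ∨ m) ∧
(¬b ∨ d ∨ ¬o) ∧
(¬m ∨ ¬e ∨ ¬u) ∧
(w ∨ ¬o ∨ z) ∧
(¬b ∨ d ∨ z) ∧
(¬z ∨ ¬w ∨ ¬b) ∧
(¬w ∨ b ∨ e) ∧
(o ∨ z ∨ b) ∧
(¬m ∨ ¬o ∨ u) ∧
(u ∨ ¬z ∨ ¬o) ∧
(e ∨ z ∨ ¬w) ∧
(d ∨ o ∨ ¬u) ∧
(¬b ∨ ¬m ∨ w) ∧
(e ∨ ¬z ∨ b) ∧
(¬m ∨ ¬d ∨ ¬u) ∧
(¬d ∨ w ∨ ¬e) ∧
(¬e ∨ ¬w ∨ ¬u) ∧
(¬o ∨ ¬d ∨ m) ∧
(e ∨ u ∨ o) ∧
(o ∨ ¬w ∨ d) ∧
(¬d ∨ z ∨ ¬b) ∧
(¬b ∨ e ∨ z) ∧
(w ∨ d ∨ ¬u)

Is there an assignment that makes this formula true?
Yes

Yes, the formula is satisfiable.

One satisfying assignment is: d=False, b=False, z=False, w=True, m=False, o=True, u=False, e=True

Verification: With this assignment, all 24 clauses evaluate to true.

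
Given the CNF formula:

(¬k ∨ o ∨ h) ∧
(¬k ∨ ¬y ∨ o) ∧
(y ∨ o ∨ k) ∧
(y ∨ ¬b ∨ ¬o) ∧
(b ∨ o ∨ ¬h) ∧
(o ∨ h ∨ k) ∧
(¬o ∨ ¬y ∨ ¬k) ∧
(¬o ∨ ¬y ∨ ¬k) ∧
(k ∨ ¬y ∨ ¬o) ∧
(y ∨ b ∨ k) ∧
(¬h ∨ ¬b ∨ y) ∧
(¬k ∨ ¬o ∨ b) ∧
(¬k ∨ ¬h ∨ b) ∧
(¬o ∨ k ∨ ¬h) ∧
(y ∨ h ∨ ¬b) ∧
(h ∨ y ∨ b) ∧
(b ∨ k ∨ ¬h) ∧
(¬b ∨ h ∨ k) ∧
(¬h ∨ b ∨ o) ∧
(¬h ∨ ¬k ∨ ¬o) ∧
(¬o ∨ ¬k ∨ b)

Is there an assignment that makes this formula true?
Yes

Yes, the formula is satisfiable.

One satisfying assignment is: y=True, h=True, k=False, o=False, b=True

Verification: With this assignment, all 21 clauses evaluate to true.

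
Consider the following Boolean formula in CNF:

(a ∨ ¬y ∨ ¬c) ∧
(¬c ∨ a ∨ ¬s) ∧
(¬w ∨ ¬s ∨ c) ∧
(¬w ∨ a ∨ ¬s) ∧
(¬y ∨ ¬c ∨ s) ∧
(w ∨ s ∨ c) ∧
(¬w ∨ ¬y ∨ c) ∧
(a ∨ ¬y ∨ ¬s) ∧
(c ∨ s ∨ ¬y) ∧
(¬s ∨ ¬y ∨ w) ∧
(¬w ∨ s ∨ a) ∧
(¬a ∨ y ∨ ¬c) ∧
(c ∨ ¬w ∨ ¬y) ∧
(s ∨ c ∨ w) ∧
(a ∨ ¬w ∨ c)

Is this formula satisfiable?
Yes

Yes, the formula is satisfiable.

One satisfying assignment is: s=True, c=False, a=False, w=False, y=False

Verification: With this assignment, all 15 clauses evaluate to true.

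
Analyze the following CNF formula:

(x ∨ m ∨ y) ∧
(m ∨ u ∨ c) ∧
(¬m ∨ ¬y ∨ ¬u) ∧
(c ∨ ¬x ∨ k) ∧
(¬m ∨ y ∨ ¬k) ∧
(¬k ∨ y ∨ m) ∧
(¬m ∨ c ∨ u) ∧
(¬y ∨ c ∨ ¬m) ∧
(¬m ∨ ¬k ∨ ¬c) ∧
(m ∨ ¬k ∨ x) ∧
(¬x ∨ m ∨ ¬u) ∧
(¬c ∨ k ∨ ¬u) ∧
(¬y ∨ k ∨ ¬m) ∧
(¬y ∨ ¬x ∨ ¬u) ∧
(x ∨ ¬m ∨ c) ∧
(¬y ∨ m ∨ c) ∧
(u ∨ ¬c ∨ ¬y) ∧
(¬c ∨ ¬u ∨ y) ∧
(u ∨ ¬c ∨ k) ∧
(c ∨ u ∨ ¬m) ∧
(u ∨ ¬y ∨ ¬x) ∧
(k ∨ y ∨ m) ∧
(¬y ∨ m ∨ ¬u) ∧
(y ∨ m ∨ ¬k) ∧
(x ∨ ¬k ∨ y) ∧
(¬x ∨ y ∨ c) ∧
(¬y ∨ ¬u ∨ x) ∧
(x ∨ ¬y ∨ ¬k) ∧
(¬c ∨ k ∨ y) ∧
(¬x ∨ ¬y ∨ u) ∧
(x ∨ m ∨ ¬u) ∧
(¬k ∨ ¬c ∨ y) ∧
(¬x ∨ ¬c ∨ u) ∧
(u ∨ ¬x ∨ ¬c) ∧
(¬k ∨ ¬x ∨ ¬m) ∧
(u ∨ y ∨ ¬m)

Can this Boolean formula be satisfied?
No

No, the formula is not satisfiable.

No assignment of truth values to the variables can make all 36 clauses true simultaneously.

The formula is UNSAT (unsatisfiable).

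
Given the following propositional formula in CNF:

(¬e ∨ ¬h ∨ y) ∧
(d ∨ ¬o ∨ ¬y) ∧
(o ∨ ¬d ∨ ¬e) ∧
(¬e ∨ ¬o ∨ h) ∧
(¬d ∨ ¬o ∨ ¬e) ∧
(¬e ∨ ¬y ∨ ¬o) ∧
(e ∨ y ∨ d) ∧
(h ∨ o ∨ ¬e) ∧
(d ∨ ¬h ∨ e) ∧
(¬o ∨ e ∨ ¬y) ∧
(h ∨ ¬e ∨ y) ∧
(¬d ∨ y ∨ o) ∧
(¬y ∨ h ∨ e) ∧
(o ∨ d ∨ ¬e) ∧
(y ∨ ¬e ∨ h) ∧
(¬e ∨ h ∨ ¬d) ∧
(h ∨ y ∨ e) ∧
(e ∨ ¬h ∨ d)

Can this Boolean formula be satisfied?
Yes

Yes, the formula is satisfiable.

One satisfying assignment is: y=False, d=True, o=True, e=False, h=True

Verification: With this assignment, all 18 clauses evaluate to true.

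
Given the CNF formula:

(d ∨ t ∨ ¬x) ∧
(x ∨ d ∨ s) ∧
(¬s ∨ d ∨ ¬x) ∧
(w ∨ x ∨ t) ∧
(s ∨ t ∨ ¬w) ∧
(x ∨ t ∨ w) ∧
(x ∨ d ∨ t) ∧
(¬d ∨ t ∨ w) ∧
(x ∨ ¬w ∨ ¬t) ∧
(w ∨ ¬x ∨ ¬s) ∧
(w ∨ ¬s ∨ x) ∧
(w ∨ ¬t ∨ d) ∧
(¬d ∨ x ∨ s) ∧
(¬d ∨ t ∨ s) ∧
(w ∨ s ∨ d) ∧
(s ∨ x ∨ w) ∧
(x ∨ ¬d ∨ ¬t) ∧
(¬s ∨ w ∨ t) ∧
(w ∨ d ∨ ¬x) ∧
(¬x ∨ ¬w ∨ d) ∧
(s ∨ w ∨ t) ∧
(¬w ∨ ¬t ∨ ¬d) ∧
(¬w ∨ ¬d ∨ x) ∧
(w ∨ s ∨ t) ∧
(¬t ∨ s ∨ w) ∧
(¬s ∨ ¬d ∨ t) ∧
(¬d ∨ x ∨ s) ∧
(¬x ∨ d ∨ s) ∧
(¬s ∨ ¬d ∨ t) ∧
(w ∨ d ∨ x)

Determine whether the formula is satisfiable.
No

No, the formula is not satisfiable.

No assignment of truth values to the variables can make all 30 clauses true simultaneously.

The formula is UNSAT (unsatisfiable).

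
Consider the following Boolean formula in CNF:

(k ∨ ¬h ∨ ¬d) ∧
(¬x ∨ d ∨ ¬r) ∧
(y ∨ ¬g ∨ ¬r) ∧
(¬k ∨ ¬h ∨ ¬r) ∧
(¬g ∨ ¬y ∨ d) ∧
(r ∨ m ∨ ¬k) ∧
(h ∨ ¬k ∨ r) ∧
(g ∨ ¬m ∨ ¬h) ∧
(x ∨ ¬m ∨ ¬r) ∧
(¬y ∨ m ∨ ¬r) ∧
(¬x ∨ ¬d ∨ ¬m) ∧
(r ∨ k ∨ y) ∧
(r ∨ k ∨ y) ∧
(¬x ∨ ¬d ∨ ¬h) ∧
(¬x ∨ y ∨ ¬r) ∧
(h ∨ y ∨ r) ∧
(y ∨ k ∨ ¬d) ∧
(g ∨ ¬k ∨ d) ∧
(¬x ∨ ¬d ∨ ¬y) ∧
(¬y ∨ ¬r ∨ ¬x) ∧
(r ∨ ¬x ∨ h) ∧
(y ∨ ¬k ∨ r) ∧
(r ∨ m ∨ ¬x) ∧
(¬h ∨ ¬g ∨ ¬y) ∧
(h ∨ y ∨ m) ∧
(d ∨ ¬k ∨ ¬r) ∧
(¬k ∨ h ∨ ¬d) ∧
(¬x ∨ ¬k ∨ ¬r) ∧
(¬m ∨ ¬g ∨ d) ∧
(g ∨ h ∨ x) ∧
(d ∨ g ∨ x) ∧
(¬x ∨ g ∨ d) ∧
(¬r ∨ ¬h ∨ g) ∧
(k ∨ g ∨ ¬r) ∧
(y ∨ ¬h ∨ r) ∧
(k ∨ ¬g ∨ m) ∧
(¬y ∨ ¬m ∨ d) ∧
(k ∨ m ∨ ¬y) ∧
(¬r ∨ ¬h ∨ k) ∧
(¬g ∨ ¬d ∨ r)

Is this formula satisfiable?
No

No, the formula is not satisfiable.

No assignment of truth values to the variables can make all 40 clauses true simultaneously.

The formula is UNSAT (unsatisfiable).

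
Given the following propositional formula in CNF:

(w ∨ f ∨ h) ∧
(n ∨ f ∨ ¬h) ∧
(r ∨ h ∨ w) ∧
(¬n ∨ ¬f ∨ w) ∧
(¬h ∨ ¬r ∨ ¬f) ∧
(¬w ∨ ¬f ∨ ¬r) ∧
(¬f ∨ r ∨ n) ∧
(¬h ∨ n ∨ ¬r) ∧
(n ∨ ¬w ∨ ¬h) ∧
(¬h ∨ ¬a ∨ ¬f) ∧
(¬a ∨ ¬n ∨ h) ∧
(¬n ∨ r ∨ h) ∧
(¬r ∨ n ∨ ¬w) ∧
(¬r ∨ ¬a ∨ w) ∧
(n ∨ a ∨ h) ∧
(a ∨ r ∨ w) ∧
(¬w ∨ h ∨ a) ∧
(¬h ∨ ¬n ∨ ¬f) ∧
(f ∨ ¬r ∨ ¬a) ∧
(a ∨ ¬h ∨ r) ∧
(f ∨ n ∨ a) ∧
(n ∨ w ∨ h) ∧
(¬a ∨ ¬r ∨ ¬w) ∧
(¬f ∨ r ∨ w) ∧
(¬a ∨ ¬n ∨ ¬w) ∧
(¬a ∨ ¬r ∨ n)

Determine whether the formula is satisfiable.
Yes

Yes, the formula is satisfiable.

One satisfying assignment is: h=False, r=False, a=True, w=True, f=False, n=False

Verification: With this assignment, all 26 clauses evaluate to true.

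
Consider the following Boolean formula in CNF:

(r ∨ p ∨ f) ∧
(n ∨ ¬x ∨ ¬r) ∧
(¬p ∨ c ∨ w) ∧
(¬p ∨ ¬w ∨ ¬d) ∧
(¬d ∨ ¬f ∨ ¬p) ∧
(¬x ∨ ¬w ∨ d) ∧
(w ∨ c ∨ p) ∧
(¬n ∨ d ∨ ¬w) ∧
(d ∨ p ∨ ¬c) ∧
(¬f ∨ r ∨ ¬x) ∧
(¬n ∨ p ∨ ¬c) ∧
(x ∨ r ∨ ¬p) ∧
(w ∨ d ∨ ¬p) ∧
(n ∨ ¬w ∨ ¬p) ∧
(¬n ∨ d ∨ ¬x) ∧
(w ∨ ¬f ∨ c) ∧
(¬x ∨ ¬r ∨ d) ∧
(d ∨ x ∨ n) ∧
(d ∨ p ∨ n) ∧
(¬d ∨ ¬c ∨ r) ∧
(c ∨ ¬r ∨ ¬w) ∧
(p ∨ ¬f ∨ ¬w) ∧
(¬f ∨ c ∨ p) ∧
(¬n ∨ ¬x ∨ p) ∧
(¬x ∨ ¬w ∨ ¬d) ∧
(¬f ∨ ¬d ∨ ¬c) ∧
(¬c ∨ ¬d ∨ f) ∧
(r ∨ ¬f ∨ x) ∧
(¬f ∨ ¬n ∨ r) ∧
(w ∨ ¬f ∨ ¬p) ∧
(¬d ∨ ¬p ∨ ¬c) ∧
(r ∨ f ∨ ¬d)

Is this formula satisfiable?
No

No, the formula is not satisfiable.

No assignment of truth values to the variables can make all 32 clauses true simultaneously.

The formula is UNSAT (unsatisfiable).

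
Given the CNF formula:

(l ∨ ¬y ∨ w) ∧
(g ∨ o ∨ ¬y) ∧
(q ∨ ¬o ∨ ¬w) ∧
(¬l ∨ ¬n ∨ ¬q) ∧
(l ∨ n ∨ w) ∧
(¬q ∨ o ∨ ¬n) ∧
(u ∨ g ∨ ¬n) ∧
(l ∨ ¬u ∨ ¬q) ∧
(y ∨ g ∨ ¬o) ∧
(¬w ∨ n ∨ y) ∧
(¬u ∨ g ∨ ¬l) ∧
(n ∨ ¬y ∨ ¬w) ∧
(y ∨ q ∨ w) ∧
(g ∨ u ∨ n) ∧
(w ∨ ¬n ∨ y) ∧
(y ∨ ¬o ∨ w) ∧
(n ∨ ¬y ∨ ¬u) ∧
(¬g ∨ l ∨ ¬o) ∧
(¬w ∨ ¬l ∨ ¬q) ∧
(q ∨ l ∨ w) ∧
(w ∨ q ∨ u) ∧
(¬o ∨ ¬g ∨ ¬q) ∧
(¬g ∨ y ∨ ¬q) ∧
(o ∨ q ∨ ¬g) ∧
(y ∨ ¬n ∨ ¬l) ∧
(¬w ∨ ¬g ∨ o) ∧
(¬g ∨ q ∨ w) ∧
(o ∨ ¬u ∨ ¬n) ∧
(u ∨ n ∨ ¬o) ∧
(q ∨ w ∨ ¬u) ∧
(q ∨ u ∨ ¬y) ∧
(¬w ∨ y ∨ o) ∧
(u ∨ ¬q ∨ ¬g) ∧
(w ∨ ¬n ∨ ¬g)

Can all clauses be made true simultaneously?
No

No, the formula is not satisfiable.

No assignment of truth values to the variables can make all 34 clauses true simultaneously.

The formula is UNSAT (unsatisfiable).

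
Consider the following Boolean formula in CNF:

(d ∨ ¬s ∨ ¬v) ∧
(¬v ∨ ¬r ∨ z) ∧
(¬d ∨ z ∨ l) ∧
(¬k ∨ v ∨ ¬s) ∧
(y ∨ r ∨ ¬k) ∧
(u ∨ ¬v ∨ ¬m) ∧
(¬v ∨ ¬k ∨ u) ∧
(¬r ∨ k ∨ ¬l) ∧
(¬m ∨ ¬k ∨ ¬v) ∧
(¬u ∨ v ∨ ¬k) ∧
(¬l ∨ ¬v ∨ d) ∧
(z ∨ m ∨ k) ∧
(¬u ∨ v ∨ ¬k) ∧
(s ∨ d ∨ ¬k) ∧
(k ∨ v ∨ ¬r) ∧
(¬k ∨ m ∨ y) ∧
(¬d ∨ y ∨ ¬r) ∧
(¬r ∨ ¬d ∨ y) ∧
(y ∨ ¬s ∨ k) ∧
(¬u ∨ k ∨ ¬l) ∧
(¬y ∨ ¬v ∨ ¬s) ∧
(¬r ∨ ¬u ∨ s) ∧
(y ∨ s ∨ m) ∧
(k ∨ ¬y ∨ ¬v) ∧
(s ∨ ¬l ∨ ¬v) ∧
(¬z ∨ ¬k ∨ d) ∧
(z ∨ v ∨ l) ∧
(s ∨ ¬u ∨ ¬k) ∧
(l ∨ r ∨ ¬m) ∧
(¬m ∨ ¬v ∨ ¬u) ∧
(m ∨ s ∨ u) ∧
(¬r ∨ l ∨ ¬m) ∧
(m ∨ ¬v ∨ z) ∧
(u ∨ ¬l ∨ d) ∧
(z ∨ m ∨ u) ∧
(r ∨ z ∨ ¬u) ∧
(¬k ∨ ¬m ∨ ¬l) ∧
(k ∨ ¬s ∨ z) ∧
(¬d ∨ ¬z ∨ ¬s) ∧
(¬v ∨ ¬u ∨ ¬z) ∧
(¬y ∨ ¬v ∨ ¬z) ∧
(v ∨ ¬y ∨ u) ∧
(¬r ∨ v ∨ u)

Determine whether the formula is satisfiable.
Yes

Yes, the formula is satisfiable.

One satisfying assignment is: v=False, d=True, m=True, y=False, z=False, k=False, s=False, r=False, u=False, l=True

Verification: With this assignment, all 43 clauses evaluate to true.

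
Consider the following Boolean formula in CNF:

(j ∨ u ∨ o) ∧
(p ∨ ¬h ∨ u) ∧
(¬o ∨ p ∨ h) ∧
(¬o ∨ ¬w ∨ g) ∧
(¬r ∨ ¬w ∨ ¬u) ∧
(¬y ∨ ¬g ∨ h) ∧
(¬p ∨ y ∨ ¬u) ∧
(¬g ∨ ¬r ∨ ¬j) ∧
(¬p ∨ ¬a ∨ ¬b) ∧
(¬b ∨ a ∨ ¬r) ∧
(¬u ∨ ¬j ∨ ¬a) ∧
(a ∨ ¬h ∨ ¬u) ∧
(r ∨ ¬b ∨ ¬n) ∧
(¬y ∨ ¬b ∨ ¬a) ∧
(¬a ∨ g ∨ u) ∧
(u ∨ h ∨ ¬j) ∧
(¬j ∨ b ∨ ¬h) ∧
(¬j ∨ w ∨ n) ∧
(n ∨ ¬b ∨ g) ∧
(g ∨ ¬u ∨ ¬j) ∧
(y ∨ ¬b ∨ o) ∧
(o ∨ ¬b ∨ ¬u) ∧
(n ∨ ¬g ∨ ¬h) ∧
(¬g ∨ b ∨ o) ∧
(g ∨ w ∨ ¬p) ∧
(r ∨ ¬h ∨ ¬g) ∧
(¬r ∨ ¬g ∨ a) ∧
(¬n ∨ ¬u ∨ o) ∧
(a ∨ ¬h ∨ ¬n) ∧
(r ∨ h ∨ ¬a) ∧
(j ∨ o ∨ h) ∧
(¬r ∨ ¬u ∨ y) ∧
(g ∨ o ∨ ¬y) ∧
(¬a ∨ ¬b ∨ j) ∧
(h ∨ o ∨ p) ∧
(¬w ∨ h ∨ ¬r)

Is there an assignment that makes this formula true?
Yes

Yes, the formula is satisfiable.

One satisfying assignment is: o=True, r=False, y=False, j=False, h=False, p=True, a=False, u=False, w=False, n=False, g=True, b=False

Verification: With this assignment, all 36 clauses evaluate to true.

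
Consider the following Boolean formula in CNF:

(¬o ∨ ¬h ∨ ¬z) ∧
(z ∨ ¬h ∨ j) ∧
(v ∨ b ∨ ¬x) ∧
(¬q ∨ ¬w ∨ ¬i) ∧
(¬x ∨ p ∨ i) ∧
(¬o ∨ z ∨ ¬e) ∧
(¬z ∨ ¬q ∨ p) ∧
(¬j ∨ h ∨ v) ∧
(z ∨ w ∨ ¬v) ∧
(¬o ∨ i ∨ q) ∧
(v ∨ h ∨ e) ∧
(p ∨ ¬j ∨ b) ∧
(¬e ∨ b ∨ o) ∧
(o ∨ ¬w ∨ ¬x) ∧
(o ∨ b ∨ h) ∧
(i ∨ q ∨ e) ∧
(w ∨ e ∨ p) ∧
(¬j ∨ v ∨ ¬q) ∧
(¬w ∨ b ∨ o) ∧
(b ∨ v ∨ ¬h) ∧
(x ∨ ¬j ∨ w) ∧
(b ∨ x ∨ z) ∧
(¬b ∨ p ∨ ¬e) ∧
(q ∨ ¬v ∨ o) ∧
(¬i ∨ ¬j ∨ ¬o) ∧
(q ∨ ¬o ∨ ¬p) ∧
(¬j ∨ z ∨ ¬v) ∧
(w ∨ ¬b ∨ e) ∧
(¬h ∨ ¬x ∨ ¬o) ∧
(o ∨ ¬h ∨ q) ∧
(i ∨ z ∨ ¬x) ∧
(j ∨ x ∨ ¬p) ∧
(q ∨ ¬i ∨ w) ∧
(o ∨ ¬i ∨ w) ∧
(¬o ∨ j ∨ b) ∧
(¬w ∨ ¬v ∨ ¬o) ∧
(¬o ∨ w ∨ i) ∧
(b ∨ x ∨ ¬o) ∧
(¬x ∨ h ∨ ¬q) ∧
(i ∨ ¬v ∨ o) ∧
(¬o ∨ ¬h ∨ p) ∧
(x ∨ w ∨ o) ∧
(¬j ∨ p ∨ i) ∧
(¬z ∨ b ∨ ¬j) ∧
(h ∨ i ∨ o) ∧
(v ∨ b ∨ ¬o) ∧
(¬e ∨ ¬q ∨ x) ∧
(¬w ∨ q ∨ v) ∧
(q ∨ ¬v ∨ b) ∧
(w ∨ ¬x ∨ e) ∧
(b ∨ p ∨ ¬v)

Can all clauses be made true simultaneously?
Yes

Yes, the formula is satisfiable.

One satisfying assignment is: p=True, q=True, z=True, j=False, h=True, v=False, e=True, x=True, i=False, w=False, b=True, o=False

Verification: With this assignment, all 51 clauses evaluate to true.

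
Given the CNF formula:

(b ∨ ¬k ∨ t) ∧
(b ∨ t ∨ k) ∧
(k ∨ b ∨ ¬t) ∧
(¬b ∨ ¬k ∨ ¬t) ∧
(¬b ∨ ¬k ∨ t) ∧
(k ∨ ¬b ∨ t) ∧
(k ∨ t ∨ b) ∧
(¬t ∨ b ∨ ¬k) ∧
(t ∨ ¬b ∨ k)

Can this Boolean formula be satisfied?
Yes

Yes, the formula is satisfiable.

One satisfying assignment is: b=True, t=True, k=False

Verification: With this assignment, all 9 clauses evaluate to true.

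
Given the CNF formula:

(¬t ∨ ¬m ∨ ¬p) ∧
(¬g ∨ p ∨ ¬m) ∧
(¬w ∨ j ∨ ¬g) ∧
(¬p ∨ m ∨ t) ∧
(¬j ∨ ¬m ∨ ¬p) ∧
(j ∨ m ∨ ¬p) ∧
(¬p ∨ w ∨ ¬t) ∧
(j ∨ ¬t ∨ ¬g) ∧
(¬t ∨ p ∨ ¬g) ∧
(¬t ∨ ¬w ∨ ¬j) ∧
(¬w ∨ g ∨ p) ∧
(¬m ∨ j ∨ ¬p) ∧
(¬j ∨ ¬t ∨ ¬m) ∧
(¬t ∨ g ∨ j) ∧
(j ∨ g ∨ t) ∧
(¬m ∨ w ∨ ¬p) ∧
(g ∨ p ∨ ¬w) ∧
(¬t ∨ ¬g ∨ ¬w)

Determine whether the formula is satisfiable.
Yes

Yes, the formula is satisfiable.

One satisfying assignment is: w=False, t=False, p=False, m=False, g=True, j=False

Verification: With this assignment, all 18 clauses evaluate to true.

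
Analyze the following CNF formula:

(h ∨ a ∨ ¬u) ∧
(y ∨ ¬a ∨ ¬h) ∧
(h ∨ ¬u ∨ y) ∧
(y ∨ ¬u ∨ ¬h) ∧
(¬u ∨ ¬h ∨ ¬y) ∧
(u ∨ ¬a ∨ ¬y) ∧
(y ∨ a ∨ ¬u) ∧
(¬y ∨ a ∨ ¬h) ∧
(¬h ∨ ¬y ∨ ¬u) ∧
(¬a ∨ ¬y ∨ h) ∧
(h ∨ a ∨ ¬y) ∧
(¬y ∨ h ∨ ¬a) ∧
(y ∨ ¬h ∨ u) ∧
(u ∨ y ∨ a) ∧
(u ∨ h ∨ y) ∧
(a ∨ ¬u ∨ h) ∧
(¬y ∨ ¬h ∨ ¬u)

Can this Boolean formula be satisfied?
No

No, the formula is not satisfiable.

No assignment of truth values to the variables can make all 17 clauses true simultaneously.

The formula is UNSAT (unsatisfiable).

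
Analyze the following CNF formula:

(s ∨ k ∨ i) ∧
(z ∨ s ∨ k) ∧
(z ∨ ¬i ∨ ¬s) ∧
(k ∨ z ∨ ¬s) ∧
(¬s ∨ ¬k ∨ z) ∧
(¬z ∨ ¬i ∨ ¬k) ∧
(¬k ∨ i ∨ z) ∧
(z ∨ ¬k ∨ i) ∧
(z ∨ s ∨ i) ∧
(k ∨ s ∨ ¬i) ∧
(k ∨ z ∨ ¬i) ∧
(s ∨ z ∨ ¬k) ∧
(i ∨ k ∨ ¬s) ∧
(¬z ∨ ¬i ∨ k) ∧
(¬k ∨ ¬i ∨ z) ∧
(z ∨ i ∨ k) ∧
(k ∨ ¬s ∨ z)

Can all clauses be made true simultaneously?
Yes

Yes, the formula is satisfiable.

One satisfying assignment is: z=True, s=True, i=False, k=True

Verification: With this assignment, all 17 clauses evaluate to true.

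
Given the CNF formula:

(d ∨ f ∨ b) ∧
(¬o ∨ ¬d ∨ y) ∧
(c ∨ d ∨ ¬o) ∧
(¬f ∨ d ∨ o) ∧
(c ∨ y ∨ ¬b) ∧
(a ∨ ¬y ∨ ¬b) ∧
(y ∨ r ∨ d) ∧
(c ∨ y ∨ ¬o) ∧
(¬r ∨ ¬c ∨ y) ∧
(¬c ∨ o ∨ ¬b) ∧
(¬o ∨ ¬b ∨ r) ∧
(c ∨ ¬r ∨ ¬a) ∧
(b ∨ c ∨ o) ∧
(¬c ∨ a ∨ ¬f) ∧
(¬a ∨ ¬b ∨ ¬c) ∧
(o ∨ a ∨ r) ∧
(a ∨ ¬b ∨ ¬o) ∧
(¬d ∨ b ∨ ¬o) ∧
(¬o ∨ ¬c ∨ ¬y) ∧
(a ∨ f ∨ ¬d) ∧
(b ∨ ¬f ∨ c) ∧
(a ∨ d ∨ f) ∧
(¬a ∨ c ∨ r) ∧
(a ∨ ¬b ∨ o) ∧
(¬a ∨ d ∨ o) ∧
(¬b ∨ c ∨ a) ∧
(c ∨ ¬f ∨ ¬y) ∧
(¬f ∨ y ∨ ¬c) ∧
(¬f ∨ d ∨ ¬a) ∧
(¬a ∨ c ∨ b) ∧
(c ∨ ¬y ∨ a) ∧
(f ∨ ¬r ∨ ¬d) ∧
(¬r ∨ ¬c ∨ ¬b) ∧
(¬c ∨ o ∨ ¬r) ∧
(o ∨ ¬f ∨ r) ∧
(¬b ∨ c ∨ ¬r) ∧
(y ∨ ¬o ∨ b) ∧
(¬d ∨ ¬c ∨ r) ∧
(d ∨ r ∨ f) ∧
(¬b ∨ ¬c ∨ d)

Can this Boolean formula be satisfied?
No

No, the formula is not satisfiable.

No assignment of truth values to the variables can make all 40 clauses true simultaneously.

The formula is UNSAT (unsatisfiable).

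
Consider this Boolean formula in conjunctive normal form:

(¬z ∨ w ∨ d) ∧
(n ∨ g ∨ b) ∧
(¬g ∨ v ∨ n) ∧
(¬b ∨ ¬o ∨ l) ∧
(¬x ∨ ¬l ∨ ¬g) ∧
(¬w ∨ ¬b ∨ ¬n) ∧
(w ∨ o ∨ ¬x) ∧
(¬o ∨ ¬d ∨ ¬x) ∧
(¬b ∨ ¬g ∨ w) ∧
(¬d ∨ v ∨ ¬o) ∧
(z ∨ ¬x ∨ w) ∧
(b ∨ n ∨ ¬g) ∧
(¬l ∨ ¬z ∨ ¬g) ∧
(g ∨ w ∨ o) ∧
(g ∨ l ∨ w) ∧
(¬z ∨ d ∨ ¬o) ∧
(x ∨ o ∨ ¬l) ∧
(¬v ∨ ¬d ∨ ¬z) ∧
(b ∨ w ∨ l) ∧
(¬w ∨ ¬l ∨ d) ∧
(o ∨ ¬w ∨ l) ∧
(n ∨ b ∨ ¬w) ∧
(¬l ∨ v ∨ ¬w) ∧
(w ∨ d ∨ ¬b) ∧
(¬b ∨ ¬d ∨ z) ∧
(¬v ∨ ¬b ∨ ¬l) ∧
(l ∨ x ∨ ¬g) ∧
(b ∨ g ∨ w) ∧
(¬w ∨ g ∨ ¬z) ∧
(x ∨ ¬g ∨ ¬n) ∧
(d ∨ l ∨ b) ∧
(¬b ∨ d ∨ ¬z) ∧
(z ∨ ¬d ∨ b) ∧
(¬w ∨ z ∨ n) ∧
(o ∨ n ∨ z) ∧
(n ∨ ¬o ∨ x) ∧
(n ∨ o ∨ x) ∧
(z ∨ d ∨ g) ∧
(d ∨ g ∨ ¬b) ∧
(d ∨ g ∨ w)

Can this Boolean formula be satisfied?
No

No, the formula is not satisfiable.

No assignment of truth values to the variables can make all 40 clauses true simultaneously.

The formula is UNSAT (unsatisfiable).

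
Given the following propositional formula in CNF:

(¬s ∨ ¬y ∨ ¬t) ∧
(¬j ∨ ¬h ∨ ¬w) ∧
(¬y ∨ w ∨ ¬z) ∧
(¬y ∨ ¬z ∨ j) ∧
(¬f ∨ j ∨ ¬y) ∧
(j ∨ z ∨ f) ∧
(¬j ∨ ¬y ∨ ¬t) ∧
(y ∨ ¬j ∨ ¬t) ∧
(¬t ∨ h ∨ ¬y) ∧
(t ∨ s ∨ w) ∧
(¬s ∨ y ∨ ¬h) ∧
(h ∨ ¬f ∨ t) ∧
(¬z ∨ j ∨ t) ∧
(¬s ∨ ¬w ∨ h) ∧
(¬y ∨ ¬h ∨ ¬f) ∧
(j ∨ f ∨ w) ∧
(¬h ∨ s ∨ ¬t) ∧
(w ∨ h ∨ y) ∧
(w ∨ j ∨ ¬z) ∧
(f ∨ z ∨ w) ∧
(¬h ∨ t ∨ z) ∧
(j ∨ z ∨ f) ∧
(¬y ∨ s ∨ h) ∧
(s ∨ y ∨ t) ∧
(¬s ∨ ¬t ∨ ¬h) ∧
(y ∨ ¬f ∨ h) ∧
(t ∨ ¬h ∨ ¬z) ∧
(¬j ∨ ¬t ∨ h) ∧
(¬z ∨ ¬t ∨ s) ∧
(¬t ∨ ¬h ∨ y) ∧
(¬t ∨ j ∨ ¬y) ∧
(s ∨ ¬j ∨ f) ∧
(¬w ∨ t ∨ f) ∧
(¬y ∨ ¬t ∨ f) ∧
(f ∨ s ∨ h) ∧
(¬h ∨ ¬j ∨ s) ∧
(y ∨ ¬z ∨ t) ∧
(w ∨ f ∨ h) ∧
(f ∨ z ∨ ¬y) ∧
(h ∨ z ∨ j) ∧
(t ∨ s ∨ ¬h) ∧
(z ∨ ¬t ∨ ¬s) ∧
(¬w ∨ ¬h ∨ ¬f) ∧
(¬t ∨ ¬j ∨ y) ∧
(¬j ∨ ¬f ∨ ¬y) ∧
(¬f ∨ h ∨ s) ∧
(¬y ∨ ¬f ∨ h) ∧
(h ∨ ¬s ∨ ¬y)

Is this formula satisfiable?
No

No, the formula is not satisfiable.

No assignment of truth values to the variables can make all 48 clauses true simultaneously.

The formula is UNSAT (unsatisfiable).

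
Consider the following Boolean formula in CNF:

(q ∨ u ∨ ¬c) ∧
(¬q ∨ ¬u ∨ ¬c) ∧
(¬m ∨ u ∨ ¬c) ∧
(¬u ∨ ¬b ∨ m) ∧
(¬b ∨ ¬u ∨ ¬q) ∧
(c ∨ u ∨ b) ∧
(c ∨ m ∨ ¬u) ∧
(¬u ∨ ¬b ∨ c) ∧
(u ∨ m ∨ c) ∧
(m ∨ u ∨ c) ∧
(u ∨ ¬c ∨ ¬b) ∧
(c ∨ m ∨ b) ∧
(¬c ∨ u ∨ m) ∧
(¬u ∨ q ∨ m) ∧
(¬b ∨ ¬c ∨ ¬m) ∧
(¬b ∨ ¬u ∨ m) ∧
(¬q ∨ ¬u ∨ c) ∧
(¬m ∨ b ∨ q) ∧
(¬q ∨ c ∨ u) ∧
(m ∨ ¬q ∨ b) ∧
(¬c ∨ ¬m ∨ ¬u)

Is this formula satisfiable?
Yes

Yes, the formula is satisfiable.

One satisfying assignment is: c=False, m=True, u=False, q=False, b=True

Verification: With this assignment, all 21 clauses evaluate to true.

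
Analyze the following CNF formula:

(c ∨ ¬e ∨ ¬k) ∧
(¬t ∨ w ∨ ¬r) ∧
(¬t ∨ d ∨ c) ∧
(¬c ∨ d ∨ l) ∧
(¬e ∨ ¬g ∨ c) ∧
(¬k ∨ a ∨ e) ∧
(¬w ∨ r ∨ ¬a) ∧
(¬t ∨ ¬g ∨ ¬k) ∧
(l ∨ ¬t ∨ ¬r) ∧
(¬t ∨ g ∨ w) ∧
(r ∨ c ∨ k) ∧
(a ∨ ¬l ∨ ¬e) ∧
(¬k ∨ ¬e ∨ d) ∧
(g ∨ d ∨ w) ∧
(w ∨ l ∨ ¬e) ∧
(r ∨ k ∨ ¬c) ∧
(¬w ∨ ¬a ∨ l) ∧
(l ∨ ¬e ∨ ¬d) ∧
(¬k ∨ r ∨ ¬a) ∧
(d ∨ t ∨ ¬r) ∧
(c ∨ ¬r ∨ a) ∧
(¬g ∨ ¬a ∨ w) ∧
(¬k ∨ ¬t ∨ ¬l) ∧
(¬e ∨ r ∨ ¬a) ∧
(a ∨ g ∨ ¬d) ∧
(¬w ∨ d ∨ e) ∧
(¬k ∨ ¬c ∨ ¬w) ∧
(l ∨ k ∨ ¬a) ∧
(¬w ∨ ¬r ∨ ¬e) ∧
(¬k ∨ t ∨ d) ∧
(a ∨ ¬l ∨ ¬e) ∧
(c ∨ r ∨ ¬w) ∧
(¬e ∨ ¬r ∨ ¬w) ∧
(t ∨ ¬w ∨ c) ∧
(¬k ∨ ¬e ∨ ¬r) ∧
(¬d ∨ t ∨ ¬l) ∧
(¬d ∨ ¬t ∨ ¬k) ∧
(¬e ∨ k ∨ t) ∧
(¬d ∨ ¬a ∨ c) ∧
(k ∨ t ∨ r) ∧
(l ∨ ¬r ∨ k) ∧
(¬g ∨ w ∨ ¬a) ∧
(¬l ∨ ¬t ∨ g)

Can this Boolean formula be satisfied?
Yes

Yes, the formula is satisfiable.

One satisfying assignment is: e=False, t=False, g=False, c=True, a=True, r=True, l=False, w=False, k=True, d=True

Verification: With this assignment, all 43 clauses evaluate to true.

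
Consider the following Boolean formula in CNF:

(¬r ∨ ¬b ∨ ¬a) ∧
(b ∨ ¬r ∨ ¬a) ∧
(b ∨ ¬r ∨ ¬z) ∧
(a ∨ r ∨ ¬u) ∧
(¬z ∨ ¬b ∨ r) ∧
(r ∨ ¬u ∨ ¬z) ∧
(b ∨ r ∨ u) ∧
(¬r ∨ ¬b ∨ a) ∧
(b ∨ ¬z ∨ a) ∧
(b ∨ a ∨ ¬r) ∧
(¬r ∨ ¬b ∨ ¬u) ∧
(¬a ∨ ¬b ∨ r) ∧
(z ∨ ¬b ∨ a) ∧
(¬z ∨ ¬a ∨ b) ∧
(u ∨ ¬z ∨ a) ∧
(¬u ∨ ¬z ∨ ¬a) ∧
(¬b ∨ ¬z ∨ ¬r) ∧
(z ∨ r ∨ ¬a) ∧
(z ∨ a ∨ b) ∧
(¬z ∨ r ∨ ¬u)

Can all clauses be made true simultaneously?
No

No, the formula is not satisfiable.

No assignment of truth values to the variables can make all 20 clauses true simultaneously.

The formula is UNSAT (unsatisfiable).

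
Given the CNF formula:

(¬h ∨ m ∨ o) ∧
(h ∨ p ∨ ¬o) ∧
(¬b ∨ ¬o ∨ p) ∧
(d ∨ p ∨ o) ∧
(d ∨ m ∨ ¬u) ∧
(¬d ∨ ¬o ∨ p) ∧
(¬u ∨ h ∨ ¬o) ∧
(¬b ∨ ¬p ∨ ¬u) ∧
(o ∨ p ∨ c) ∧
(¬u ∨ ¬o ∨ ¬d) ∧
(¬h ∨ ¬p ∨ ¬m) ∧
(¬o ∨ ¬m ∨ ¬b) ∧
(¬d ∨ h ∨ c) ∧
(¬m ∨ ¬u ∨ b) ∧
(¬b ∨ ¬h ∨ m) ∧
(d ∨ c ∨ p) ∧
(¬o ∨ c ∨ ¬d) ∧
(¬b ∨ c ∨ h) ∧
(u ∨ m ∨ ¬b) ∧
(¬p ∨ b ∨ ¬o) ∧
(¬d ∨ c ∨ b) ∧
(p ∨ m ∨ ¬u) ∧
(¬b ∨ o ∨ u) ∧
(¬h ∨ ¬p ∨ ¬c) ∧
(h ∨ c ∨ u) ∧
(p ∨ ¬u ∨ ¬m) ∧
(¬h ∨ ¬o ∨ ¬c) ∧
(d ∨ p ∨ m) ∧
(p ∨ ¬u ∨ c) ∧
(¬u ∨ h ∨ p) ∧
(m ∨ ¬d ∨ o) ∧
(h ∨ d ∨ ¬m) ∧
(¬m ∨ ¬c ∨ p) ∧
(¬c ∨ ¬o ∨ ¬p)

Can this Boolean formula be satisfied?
Yes

Yes, the formula is satisfiable.

One satisfying assignment is: c=True, p=True, u=False, o=False, h=False, m=False, b=False, d=False

Verification: With this assignment, all 34 clauses evaluate to true.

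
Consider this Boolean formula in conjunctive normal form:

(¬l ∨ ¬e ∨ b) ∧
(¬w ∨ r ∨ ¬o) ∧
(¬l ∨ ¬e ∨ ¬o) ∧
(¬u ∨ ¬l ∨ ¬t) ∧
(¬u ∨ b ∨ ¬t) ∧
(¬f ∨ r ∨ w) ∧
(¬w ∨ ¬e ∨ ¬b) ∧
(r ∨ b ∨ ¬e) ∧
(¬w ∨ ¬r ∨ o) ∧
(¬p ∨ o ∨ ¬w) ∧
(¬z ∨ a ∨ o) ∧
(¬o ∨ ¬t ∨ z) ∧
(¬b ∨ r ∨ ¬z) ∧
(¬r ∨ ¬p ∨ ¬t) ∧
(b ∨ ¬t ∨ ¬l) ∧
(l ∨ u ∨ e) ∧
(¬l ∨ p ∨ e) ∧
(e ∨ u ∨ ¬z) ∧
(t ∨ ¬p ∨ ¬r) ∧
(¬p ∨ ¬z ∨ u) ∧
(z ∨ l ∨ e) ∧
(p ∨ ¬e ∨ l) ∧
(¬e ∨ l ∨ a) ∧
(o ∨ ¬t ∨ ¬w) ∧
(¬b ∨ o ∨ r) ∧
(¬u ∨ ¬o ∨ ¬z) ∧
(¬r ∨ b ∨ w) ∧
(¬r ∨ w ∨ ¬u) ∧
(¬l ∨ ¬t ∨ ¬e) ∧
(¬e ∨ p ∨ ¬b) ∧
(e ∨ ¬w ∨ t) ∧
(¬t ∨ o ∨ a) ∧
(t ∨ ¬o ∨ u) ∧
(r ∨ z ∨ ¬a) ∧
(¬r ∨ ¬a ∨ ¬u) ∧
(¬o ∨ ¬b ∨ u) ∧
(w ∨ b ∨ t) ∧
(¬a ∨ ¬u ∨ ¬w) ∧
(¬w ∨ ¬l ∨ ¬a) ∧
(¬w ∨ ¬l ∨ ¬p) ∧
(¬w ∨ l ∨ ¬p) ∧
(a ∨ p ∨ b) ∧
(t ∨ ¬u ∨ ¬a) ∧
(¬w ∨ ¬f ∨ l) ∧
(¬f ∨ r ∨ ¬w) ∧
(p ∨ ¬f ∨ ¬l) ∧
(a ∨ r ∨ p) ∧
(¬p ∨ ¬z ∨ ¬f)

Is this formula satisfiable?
Yes

Yes, the formula is satisfiable.

One satisfying assignment is: a=False, e=False, f=False, b=True, z=False, r=False, p=True, t=False, w=False, o=True, u=True, l=True

Verification: With this assignment, all 48 clauses evaluate to true.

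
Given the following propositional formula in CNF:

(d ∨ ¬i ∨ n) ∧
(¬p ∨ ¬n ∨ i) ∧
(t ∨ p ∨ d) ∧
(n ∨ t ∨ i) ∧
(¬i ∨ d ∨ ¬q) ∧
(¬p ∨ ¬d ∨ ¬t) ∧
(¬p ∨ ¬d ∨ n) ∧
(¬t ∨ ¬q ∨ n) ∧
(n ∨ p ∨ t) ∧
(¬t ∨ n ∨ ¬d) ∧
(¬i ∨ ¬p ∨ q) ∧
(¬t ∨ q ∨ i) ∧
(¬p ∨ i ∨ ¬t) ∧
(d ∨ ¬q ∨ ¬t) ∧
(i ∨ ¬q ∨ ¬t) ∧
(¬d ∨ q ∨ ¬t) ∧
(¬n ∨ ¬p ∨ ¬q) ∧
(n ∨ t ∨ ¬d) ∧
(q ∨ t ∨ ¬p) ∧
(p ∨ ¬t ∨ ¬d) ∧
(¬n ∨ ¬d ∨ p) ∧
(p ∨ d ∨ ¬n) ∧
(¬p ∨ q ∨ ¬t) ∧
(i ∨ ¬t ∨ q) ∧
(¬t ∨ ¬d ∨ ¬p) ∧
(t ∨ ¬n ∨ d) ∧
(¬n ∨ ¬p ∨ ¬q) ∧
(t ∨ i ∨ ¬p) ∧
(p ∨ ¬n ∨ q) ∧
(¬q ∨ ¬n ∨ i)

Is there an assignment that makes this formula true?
No

No, the formula is not satisfiable.

No assignment of truth values to the variables can make all 30 clauses true simultaneously.

The formula is UNSAT (unsatisfiable).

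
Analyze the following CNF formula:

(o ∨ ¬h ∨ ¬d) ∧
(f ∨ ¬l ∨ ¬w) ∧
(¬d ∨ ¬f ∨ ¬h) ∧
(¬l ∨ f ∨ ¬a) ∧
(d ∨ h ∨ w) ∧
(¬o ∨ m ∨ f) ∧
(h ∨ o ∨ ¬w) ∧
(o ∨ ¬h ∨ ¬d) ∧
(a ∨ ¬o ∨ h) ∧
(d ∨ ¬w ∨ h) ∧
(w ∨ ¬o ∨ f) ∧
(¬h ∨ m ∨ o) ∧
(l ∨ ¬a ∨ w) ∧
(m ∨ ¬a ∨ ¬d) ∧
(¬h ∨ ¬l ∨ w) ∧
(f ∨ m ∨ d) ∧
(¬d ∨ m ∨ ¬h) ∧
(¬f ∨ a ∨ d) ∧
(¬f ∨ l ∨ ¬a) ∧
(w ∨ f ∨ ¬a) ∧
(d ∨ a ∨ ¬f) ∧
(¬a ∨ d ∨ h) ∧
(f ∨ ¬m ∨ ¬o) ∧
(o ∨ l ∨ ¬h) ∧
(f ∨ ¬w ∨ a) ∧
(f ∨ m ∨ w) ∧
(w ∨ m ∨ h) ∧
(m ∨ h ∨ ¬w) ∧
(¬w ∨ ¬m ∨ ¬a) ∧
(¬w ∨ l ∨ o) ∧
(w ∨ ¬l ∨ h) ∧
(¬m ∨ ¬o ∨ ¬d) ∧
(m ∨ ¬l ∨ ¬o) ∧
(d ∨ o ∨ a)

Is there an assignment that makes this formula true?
Yes

Yes, the formula is satisfiable.

One satisfying assignment is: d=True, h=False, o=False, w=False, a=False, l=False, m=True, f=False

Verification: With this assignment, all 34 clauses evaluate to true.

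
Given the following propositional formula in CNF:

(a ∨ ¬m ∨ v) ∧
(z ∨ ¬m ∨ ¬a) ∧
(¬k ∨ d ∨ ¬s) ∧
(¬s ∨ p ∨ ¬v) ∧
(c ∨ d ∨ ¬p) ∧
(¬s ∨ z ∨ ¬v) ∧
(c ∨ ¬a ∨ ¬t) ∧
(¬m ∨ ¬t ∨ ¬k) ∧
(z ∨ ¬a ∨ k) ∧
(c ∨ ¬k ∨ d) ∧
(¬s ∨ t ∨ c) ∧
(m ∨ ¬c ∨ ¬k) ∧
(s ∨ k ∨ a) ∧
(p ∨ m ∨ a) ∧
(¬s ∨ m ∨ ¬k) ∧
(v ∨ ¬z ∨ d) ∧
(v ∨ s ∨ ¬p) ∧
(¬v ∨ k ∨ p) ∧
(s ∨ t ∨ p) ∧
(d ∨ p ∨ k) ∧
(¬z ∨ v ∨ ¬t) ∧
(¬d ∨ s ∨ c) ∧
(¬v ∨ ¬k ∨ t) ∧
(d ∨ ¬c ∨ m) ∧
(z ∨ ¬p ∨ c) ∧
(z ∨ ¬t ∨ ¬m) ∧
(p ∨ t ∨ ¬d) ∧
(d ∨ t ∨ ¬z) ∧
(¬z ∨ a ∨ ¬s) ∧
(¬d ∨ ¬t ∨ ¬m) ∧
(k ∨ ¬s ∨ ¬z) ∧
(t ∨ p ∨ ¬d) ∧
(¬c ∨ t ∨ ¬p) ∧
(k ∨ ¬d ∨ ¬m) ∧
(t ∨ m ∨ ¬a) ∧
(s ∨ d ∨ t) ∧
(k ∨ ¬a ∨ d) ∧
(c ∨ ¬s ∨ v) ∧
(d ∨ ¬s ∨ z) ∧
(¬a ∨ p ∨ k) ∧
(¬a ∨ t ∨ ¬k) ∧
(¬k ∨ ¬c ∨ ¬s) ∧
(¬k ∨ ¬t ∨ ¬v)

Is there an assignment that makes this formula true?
Yes

Yes, the formula is satisfiable.

One satisfying assignment is: z=True, p=True, m=False, s=False, t=True, c=True, k=False, v=True, a=True, d=True

Verification: With this assignment, all 43 clauses evaluate to true.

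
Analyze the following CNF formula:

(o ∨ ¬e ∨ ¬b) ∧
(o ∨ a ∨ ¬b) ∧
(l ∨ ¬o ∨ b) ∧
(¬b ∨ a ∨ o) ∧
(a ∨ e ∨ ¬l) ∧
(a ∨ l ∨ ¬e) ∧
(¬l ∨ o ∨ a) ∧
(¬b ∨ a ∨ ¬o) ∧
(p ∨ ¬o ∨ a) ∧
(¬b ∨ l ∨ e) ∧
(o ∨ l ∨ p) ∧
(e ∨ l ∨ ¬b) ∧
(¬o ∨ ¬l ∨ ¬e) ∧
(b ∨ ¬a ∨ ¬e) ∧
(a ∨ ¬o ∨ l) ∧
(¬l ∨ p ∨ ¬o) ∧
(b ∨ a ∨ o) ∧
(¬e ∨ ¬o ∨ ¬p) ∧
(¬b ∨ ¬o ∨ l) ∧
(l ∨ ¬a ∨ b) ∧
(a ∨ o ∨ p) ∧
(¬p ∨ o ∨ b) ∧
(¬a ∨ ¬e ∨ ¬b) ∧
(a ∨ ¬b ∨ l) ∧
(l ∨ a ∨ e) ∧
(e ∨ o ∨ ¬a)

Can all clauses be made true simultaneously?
Yes

Yes, the formula is satisfiable.

One satisfying assignment is: a=True, o=True, e=False, l=True, p=True, b=True

Verification: With this assignment, all 26 clauses evaluate to true.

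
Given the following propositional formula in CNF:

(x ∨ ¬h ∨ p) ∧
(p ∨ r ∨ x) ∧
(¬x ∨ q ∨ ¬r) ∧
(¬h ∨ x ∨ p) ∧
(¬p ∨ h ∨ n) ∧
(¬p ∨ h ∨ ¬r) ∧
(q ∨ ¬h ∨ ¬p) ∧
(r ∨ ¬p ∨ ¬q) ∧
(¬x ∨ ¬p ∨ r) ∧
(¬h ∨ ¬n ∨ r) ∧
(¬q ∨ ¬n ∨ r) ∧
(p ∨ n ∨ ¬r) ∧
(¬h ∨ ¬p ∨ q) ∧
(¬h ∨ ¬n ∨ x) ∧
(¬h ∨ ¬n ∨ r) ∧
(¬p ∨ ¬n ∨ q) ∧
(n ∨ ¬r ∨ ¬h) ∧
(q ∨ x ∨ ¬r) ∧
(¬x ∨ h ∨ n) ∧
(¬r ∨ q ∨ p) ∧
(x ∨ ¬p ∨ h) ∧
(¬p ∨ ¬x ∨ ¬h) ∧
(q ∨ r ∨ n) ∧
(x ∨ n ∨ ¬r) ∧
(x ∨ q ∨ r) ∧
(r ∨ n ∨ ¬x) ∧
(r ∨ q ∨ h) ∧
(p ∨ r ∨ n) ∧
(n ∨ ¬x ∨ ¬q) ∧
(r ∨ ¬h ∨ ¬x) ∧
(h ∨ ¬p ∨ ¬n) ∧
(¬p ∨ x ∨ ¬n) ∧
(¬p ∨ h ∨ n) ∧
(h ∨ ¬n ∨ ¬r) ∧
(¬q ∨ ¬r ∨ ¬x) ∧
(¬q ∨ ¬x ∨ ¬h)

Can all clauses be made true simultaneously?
No

No, the formula is not satisfiable.

No assignment of truth values to the variables can make all 36 clauses true simultaneously.

The formula is UNSAT (unsatisfiable).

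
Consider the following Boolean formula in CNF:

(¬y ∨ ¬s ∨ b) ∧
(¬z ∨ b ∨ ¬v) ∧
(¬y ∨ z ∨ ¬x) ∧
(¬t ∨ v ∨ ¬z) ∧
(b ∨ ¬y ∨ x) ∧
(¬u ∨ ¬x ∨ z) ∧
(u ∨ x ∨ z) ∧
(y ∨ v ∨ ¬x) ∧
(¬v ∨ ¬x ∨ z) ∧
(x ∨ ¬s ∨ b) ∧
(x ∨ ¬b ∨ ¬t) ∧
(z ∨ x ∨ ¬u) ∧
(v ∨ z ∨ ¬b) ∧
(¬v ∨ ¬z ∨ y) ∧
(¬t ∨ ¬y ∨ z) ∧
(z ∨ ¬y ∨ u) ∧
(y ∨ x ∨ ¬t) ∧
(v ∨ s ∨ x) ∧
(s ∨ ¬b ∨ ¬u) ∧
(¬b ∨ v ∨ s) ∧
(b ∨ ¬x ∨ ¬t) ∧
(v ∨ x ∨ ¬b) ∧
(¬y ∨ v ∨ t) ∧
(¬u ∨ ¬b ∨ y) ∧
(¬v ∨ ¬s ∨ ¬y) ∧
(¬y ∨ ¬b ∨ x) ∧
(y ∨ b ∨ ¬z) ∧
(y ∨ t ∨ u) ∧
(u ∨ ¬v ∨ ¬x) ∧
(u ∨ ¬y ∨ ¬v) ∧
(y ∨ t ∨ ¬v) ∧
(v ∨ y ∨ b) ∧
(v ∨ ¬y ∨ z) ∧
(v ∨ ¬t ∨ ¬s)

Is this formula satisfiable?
No

No, the formula is not satisfiable.

No assignment of truth values to the variables can make all 34 clauses true simultaneously.

The formula is UNSAT (unsatisfiable).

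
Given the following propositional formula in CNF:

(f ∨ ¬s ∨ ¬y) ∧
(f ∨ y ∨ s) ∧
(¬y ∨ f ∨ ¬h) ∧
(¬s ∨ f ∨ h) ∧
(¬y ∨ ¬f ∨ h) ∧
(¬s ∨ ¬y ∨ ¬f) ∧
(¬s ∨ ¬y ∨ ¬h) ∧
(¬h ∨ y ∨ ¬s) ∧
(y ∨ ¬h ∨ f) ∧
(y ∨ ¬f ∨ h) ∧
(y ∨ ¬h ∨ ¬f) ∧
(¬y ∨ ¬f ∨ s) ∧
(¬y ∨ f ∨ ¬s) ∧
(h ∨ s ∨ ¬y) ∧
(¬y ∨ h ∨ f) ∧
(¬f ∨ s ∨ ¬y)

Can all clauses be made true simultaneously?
No

No, the formula is not satisfiable.

No assignment of truth values to the variables can make all 16 clauses true simultaneously.

The formula is UNSAT (unsatisfiable).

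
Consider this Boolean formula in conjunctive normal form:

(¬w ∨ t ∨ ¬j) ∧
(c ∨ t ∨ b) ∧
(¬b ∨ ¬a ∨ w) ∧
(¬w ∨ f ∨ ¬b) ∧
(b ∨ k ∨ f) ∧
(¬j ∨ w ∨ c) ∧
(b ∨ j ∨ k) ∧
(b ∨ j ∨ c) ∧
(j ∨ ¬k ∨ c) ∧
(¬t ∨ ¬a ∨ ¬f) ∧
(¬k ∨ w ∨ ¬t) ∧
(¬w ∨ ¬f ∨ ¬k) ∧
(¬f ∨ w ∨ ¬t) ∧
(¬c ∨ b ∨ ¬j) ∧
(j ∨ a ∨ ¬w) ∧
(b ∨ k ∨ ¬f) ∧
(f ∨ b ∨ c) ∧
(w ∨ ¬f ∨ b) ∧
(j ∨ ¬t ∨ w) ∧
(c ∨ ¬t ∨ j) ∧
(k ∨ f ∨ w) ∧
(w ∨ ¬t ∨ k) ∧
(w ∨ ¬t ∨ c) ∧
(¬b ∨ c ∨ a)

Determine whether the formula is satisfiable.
Yes

Yes, the formula is satisfiable.

One satisfying assignment is: j=False, a=False, k=False, f=True, t=False, b=True, w=False, c=True

Verification: With this assignment, all 24 clauses evaluate to true.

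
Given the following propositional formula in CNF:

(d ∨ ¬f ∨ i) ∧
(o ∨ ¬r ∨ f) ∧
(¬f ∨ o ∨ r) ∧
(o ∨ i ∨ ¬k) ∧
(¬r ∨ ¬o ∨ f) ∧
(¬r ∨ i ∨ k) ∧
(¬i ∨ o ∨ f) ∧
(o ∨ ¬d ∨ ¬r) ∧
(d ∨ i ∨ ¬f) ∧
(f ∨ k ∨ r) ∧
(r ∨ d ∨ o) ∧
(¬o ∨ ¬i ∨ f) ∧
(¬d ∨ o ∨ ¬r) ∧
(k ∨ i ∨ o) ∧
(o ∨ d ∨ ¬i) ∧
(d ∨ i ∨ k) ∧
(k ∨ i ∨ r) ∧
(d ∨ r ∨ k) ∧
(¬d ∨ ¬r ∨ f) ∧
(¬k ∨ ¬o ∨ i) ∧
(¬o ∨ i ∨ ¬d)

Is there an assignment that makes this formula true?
Yes

Yes, the formula is satisfiable.

One satisfying assignment is: k=False, o=True, d=True, i=True, r=False, f=True

Verification: With this assignment, all 21 clauses evaluate to true.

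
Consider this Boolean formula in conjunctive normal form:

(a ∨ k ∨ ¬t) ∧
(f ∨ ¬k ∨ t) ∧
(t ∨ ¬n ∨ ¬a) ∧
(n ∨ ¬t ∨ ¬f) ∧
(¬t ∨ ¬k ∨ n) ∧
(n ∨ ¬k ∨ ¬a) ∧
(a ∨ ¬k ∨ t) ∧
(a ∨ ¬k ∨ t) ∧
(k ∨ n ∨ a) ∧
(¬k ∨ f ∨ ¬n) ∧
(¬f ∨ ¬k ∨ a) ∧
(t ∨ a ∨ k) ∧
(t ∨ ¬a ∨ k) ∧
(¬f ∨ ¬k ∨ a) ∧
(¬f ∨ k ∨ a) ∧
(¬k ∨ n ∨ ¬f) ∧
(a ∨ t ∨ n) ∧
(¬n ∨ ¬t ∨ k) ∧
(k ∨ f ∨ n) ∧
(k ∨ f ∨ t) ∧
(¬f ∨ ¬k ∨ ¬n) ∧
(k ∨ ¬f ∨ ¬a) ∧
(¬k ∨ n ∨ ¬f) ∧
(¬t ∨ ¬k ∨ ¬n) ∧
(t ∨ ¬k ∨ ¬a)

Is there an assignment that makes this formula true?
No

No, the formula is not satisfiable.

No assignment of truth values to the variables can make all 25 clauses true simultaneously.

The formula is UNSAT (unsatisfiable).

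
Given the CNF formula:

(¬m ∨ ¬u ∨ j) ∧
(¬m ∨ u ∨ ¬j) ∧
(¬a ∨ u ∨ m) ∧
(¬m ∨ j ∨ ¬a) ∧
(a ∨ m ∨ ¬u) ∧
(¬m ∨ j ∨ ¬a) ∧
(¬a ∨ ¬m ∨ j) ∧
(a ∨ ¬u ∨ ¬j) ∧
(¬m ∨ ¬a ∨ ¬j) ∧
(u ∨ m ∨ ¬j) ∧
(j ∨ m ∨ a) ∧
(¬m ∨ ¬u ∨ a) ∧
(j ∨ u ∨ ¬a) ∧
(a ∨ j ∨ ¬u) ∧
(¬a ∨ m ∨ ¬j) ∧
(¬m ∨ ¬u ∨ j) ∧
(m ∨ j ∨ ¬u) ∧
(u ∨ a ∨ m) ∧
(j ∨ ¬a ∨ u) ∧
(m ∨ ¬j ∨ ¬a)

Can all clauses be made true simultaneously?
Yes

Yes, the formula is satisfiable.

One satisfying assignment is: m=True, a=False, u=False, j=False

Verification: With this assignment, all 20 clauses evaluate to true.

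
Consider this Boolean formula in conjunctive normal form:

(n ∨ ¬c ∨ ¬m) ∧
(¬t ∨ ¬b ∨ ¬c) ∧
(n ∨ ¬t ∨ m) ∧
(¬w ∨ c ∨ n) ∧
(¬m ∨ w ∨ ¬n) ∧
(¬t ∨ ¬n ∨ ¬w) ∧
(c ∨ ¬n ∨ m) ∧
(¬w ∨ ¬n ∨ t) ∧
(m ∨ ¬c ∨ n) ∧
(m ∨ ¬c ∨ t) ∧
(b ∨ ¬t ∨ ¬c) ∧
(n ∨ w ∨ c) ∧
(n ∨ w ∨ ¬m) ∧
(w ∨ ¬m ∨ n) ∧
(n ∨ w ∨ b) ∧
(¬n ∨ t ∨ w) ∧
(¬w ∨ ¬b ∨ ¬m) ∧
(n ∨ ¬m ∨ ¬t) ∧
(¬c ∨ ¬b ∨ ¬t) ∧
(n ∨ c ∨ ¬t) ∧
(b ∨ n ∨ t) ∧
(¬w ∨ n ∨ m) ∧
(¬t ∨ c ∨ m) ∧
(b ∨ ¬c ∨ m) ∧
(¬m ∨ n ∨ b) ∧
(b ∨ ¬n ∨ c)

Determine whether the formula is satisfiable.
No

No, the formula is not satisfiable.

No assignment of truth values to the variables can make all 26 clauses true simultaneously.

The formula is UNSAT (unsatisfiable).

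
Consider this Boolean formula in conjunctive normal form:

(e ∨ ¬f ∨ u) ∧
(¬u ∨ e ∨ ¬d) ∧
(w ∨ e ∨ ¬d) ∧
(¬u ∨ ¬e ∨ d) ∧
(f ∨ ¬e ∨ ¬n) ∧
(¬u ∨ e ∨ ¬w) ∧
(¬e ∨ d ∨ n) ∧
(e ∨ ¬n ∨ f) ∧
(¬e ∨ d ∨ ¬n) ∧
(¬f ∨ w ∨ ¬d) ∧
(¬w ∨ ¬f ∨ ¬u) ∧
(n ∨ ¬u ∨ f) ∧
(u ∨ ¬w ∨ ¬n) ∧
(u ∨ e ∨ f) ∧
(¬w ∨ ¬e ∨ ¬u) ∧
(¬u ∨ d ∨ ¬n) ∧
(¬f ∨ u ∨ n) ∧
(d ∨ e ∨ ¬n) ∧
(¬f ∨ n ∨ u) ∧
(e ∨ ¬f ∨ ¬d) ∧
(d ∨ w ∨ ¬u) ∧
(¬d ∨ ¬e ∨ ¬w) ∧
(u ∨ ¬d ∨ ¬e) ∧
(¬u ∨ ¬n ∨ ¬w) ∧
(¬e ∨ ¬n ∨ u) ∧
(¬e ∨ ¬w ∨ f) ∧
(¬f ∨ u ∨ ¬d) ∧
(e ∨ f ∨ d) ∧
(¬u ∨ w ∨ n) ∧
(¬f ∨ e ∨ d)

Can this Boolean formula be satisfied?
No

No, the formula is not satisfiable.

No assignment of truth values to the variables can make all 30 clauses true simultaneously.

The formula is UNSAT (unsatisfiable).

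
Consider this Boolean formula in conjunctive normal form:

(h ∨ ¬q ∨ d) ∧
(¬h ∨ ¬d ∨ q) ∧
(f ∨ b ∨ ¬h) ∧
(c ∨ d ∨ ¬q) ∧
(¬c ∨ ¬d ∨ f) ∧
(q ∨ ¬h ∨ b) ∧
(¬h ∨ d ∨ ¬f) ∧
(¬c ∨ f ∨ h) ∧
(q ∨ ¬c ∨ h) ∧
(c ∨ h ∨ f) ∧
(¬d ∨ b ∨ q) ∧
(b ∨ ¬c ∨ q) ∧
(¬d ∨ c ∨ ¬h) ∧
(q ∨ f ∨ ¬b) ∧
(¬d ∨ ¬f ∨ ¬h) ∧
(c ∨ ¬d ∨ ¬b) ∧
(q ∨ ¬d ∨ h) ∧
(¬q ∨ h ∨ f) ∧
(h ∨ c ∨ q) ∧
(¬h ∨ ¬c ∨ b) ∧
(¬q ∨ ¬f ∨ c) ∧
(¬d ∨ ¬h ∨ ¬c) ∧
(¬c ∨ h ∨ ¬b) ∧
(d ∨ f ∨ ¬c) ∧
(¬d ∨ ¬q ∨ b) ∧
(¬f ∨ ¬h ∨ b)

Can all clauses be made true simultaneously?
No

No, the formula is not satisfiable.

No assignment of truth values to the variables can make all 26 clauses true simultaneously.

The formula is UNSAT (unsatisfiable).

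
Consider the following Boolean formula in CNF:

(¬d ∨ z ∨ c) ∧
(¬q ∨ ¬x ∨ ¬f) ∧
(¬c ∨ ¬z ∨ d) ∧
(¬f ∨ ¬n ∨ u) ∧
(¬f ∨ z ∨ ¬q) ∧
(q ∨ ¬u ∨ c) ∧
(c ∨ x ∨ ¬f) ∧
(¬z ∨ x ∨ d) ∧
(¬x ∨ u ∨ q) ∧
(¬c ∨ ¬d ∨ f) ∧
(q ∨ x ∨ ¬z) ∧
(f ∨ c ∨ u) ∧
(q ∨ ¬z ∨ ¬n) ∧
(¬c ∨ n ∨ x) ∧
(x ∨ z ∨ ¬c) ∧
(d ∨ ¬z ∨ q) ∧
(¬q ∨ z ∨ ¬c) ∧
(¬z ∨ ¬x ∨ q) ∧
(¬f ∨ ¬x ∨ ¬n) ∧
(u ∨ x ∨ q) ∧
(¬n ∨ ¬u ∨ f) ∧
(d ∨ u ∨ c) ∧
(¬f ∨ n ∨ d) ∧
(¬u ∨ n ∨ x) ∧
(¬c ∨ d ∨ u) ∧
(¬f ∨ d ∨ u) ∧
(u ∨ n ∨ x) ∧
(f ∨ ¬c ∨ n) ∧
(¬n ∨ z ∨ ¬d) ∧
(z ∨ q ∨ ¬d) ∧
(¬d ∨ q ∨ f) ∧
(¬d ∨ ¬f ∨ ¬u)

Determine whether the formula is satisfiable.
Yes

Yes, the formula is satisfiable.

One satisfying assignment is: n=False, c=False, u=True, d=False, f=False, x=True, q=True, z=True

Verification: With this assignment, all 32 clauses evaluate to true.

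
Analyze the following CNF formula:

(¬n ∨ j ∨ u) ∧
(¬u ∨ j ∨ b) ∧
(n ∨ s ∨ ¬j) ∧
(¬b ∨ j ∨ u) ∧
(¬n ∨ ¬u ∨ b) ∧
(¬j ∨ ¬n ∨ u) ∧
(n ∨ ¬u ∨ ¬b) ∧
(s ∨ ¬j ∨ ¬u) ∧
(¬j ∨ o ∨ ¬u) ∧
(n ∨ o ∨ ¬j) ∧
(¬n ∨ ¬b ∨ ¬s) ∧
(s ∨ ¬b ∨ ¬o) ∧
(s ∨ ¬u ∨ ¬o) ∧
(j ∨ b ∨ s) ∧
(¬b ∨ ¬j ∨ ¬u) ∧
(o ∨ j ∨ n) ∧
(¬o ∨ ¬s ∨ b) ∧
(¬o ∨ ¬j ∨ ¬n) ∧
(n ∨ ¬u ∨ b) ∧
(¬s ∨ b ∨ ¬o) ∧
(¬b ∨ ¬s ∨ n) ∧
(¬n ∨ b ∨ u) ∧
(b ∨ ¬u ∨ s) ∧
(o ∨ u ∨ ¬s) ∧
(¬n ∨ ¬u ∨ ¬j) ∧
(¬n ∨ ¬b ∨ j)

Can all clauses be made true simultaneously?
No

No, the formula is not satisfiable.

No assignment of truth values to the variables can make all 26 clauses true simultaneously.

The formula is UNSAT (unsatisfiable).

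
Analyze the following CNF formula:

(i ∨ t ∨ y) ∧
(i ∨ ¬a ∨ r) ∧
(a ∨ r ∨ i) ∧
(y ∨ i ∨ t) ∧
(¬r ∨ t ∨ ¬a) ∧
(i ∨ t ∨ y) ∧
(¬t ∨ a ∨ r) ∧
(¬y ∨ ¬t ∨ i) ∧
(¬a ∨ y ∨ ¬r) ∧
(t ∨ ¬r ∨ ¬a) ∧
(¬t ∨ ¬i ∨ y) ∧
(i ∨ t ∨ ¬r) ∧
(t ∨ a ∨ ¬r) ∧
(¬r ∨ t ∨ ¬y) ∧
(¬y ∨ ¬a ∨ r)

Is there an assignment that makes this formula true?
Yes

Yes, the formula is satisfiable.

One satisfying assignment is: i=True, y=False, r=False, a=False, t=False

Verification: With this assignment, all 15 clauses evaluate to true.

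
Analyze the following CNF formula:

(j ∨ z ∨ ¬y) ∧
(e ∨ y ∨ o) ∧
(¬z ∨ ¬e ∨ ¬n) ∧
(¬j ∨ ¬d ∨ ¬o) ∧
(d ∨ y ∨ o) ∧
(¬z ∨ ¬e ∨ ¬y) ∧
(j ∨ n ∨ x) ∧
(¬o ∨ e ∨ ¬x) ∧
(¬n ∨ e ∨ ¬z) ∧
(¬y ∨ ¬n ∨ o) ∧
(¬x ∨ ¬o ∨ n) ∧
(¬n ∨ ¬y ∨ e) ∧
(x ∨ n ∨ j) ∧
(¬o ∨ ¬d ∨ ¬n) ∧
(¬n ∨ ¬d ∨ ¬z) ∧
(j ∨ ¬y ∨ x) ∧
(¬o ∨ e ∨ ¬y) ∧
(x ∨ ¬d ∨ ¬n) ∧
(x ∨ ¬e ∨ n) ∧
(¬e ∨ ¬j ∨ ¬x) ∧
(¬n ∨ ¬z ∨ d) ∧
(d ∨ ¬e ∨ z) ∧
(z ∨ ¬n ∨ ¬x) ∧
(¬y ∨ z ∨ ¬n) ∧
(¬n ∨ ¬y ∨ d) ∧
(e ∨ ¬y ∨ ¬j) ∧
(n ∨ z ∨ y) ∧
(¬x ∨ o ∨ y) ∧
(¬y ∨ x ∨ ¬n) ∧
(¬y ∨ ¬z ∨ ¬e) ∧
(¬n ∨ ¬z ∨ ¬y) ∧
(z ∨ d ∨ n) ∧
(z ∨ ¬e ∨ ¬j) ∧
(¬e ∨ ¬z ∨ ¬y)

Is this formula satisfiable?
Yes

Yes, the formula is satisfiable.

One satisfying assignment is: y=False, e=False, z=True, x=False, d=False, o=True, n=False, j=True

Verification: With this assignment, all 34 clauses evaluate to true.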